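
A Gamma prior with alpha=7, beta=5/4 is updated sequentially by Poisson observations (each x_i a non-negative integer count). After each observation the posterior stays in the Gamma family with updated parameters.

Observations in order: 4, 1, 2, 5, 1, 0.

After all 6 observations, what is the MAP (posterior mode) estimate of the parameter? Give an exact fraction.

obs 1: x=4 → posterior Gamma(11, 9/4)
obs 2: x=1 → posterior Gamma(12, 13/4)
obs 3: x=2 → posterior Gamma(14, 17/4)
obs 4: x=5 → posterior Gamma(19, 21/4)
obs 5: x=1 → posterior Gamma(20, 25/4)
obs 6: x=0 → posterior Gamma(20, 29/4)

76/29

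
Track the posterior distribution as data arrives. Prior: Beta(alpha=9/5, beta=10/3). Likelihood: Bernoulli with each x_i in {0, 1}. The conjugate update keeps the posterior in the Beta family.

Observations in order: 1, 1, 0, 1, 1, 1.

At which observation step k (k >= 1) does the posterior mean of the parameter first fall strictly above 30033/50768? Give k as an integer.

obs 1: x=1 → posterior Beta(14/5, 10/3)
obs 2: x=1 → posterior Beta(19/5, 10/3)
obs 3: x=0 → posterior Beta(19/5, 13/3)
obs 4: x=1 → posterior Beta(24/5, 13/3)
obs 5: x=1 → posterior Beta(29/5, 13/3)
obs 6: x=1 → posterior Beta(34/5, 13/3)

k = 6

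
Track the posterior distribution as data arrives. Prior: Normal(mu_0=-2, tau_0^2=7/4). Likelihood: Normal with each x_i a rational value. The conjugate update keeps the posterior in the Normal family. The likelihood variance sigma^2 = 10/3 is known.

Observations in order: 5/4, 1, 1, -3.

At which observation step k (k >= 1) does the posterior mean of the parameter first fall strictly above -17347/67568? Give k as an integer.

k = 3

obs 1: x=5/4 → posterior Normal(-215/244, 70/61)
obs 2: x=1 → posterior Normal(-131/328, 35/41)
obs 3: x=1 → posterior Normal(-47/412, 70/103)
obs 4: x=-3 → posterior Normal(-299/496, 35/62)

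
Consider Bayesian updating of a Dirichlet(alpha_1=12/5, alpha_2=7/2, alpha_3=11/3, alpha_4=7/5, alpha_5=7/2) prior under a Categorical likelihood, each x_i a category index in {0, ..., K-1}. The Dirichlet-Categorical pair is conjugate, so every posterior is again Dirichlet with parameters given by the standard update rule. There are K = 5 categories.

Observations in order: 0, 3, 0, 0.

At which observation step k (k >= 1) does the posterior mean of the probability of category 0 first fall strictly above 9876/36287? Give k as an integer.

k = 4

obs 1: x=0 → posterior Dirichlet(17/5, 7/2, 11/3, 7/5, 7/2)
obs 2: x=3 → posterior Dirichlet(17/5, 7/2, 11/3, 12/5, 7/2)
obs 3: x=0 → posterior Dirichlet(22/5, 7/2, 11/3, 12/5, 7/2)
obs 4: x=0 → posterior Dirichlet(27/5, 7/2, 11/3, 12/5, 7/2)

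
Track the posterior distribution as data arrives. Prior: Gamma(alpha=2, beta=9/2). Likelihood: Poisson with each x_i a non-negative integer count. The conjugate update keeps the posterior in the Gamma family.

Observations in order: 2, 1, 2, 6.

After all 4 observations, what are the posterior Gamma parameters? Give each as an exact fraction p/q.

obs 1: x=2 → posterior Gamma(4, 11/2)
obs 2: x=1 → posterior Gamma(5, 13/2)
obs 3: x=2 → posterior Gamma(7, 15/2)
obs 4: x=6 → posterior Gamma(13, 17/2)

alpha=13, beta=17/2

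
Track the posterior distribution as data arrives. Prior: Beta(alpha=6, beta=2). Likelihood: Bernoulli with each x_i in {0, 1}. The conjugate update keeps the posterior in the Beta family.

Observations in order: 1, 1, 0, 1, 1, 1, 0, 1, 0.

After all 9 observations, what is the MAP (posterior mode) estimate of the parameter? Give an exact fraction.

obs 1: x=1 → posterior Beta(7, 2)
obs 2: x=1 → posterior Beta(8, 2)
obs 3: x=0 → posterior Beta(8, 3)
obs 4: x=1 → posterior Beta(9, 3)
obs 5: x=1 → posterior Beta(10, 3)
obs 6: x=1 → posterior Beta(11, 3)
obs 7: x=0 → posterior Beta(11, 4)
obs 8: x=1 → posterior Beta(12, 4)
obs 9: x=0 → posterior Beta(12, 5)

11/15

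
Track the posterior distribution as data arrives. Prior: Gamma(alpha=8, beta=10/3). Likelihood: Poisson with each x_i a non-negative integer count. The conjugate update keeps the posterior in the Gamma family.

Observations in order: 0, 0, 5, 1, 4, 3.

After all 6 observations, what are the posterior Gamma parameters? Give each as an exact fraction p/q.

alpha=21, beta=28/3

obs 1: x=0 → posterior Gamma(8, 13/3)
obs 2: x=0 → posterior Gamma(8, 16/3)
obs 3: x=5 → posterior Gamma(13, 19/3)
obs 4: x=1 → posterior Gamma(14, 22/3)
obs 5: x=4 → posterior Gamma(18, 25/3)
obs 6: x=3 → posterior Gamma(21, 28/3)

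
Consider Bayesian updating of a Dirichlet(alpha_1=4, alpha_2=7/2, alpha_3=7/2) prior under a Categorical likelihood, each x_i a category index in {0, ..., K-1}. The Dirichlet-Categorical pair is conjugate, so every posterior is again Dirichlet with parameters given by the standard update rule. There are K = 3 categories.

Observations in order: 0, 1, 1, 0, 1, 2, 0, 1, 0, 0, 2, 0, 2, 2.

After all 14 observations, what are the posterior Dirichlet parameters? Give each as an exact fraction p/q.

alpha_1=10, alpha_2=15/2, alpha_3=15/2

obs 1: x=0 → posterior Dirichlet(5, 7/2, 7/2)
obs 2: x=1 → posterior Dirichlet(5, 9/2, 7/2)
obs 3: x=1 → posterior Dirichlet(5, 11/2, 7/2)
obs 4: x=0 → posterior Dirichlet(6, 11/2, 7/2)
obs 5: x=1 → posterior Dirichlet(6, 13/2, 7/2)
obs 6: x=2 → posterior Dirichlet(6, 13/2, 9/2)
obs 7: x=0 → posterior Dirichlet(7, 13/2, 9/2)
obs 8: x=1 → posterior Dirichlet(7, 15/2, 9/2)
obs 9: x=0 → posterior Dirichlet(8, 15/2, 9/2)
obs 10: x=0 → posterior Dirichlet(9, 15/2, 9/2)
obs 11: x=2 → posterior Dirichlet(9, 15/2, 11/2)
obs 12: x=0 → posterior Dirichlet(10, 15/2, 11/2)
obs 13: x=2 → posterior Dirichlet(10, 15/2, 13/2)
obs 14: x=2 → posterior Dirichlet(10, 15/2, 15/2)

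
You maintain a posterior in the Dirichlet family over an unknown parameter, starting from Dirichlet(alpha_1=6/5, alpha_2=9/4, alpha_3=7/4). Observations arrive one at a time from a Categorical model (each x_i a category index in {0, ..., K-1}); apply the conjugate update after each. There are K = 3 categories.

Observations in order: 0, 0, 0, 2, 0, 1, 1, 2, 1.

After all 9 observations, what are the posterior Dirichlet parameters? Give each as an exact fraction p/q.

alpha_1=26/5, alpha_2=21/4, alpha_3=15/4

obs 1: x=0 → posterior Dirichlet(11/5, 9/4, 7/4)
obs 2: x=0 → posterior Dirichlet(16/5, 9/4, 7/4)
obs 3: x=0 → posterior Dirichlet(21/5, 9/4, 7/4)
obs 4: x=2 → posterior Dirichlet(21/5, 9/4, 11/4)
obs 5: x=0 → posterior Dirichlet(26/5, 9/4, 11/4)
obs 6: x=1 → posterior Dirichlet(26/5, 13/4, 11/4)
obs 7: x=1 → posterior Dirichlet(26/5, 17/4, 11/4)
obs 8: x=2 → posterior Dirichlet(26/5, 17/4, 15/4)
obs 9: x=1 → posterior Dirichlet(26/5, 21/4, 15/4)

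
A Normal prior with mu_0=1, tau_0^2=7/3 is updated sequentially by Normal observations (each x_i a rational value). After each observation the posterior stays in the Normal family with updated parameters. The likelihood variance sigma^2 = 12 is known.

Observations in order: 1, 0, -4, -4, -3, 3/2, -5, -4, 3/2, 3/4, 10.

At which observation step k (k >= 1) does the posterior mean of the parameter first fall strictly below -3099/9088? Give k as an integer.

obs 1: x=1 → posterior Normal(1, 84/43)
obs 2: x=0 → posterior Normal(43/50, 42/25)
obs 3: x=-4 → posterior Normal(5/19, 28/19)
obs 4: x=-4 → posterior Normal(-13/64, 21/16)
obs 5: x=-3 → posterior Normal(-34/71, 84/71)
obs 6: x=3/2 → posterior Normal(-47/156, 14/13)
obs 7: x=-5 → posterior Normal(-117/170, 84/85)
obs 8: x=-4 → posterior Normal(-173/184, 21/23)
obs 9: x=3/2 → posterior Normal(-76/99, 28/33)
obs 10: x=3/4 → posterior Normal(-283/424, 42/53)
obs 11: x=10 → posterior Normal(-3/452, 84/113)

k = 5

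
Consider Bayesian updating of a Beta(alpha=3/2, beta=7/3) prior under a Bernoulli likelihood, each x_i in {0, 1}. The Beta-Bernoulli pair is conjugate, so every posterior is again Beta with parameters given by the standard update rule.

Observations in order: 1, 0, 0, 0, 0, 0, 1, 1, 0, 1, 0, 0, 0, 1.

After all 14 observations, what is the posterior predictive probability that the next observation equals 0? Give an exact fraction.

obs 1: x=1 → posterior Beta(5/2, 7/3)
obs 2: x=0 → posterior Beta(5/2, 10/3)
obs 3: x=0 → posterior Beta(5/2, 13/3)
obs 4: x=0 → posterior Beta(5/2, 16/3)
obs 5: x=0 → posterior Beta(5/2, 19/3)
obs 6: x=0 → posterior Beta(5/2, 22/3)
obs 7: x=1 → posterior Beta(7/2, 22/3)
obs 8: x=1 → posterior Beta(9/2, 22/3)
obs 9: x=0 → posterior Beta(9/2, 25/3)
obs 10: x=1 → posterior Beta(11/2, 25/3)
obs 11: x=0 → posterior Beta(11/2, 28/3)
obs 12: x=0 → posterior Beta(11/2, 31/3)
obs 13: x=0 → posterior Beta(11/2, 34/3)
obs 14: x=1 → posterior Beta(13/2, 34/3)

68/107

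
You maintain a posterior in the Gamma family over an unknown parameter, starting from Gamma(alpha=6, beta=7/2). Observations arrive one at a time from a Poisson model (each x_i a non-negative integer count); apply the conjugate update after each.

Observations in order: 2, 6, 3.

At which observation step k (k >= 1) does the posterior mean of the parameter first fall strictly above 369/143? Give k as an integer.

obs 1: x=2 → posterior Gamma(8, 9/2)
obs 2: x=6 → posterior Gamma(14, 11/2)
obs 3: x=3 → posterior Gamma(17, 13/2)

k = 3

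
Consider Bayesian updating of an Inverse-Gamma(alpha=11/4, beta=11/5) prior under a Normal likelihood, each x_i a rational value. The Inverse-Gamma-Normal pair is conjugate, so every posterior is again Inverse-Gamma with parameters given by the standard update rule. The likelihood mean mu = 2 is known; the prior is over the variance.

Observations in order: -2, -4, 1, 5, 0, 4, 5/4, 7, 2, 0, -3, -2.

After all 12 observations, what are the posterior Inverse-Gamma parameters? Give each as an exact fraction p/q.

obs 1: x=-2 → posterior Inverse-Gamma(13/4, 51/5)
obs 2: x=-4 → posterior Inverse-Gamma(15/4, 141/5)
obs 3: x=1 → posterior Inverse-Gamma(17/4, 287/10)
obs 4: x=5 → posterior Inverse-Gamma(19/4, 166/5)
obs 5: x=0 → posterior Inverse-Gamma(21/4, 176/5)
obs 6: x=4 → posterior Inverse-Gamma(23/4, 186/5)
obs 7: x=5/4 → posterior Inverse-Gamma(25/4, 5997/160)
obs 8: x=7 → posterior Inverse-Gamma(27/4, 7997/160)
obs 9: x=2 → posterior Inverse-Gamma(29/4, 7997/160)
obs 10: x=0 → posterior Inverse-Gamma(31/4, 8317/160)
obs 11: x=-3 → posterior Inverse-Gamma(33/4, 10317/160)
obs 12: x=-2 → posterior Inverse-Gamma(35/4, 11597/160)

alpha=35/4, beta=11597/160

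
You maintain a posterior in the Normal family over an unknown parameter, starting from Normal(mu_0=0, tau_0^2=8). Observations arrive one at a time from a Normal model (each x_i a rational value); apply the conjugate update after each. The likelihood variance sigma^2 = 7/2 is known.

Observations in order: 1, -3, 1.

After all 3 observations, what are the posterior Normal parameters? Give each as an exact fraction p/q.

obs 1: x=1 → posterior Normal(16/23, 56/23)
obs 2: x=-3 → posterior Normal(-32/39, 56/39)
obs 3: x=1 → posterior Normal(-16/55, 56/55)

mu_0=-16/55, tau_0^2=56/55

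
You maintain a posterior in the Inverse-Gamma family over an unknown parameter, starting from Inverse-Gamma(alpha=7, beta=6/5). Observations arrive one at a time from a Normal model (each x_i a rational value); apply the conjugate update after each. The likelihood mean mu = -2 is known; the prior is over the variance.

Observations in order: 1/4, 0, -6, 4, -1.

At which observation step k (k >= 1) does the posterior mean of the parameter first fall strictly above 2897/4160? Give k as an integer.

k = 2

obs 1: x=1/4 → posterior Inverse-Gamma(15/2, 597/160)
obs 2: x=0 → posterior Inverse-Gamma(8, 917/160)
obs 3: x=-6 → posterior Inverse-Gamma(17/2, 2197/160)
obs 4: x=4 → posterior Inverse-Gamma(9, 5077/160)
obs 5: x=-1 → posterior Inverse-Gamma(19/2, 5157/160)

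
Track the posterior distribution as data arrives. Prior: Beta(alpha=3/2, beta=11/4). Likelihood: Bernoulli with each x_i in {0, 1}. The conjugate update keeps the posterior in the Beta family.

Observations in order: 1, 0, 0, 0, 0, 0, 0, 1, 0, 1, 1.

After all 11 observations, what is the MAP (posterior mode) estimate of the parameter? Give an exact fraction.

obs 1: x=1 → posterior Beta(5/2, 11/4)
obs 2: x=0 → posterior Beta(5/2, 15/4)
obs 3: x=0 → posterior Beta(5/2, 19/4)
obs 4: x=0 → posterior Beta(5/2, 23/4)
obs 5: x=0 → posterior Beta(5/2, 27/4)
obs 6: x=0 → posterior Beta(5/2, 31/4)
obs 7: x=0 → posterior Beta(5/2, 35/4)
obs 8: x=1 → posterior Beta(7/2, 35/4)
obs 9: x=0 → posterior Beta(7/2, 39/4)
obs 10: x=1 → posterior Beta(9/2, 39/4)
obs 11: x=1 → posterior Beta(11/2, 39/4)

18/53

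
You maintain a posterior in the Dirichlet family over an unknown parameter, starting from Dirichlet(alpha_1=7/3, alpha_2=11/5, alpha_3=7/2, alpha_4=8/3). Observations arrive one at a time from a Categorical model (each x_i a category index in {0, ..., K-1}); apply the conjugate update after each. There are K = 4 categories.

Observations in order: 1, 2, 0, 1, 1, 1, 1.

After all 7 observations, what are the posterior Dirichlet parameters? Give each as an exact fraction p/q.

obs 1: x=1 → posterior Dirichlet(7/3, 16/5, 7/2, 8/3)
obs 2: x=2 → posterior Dirichlet(7/3, 16/5, 9/2, 8/3)
obs 3: x=0 → posterior Dirichlet(10/3, 16/5, 9/2, 8/3)
obs 4: x=1 → posterior Dirichlet(10/3, 21/5, 9/2, 8/3)
obs 5: x=1 → posterior Dirichlet(10/3, 26/5, 9/2, 8/3)
obs 6: x=1 → posterior Dirichlet(10/3, 31/5, 9/2, 8/3)
obs 7: x=1 → posterior Dirichlet(10/3, 36/5, 9/2, 8/3)

alpha_1=10/3, alpha_2=36/5, alpha_3=9/2, alpha_4=8/3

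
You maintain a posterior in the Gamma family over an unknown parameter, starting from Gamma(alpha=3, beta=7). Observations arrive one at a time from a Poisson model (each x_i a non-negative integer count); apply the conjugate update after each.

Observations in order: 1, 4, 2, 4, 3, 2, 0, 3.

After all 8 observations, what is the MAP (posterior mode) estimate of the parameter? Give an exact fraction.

obs 1: x=1 → posterior Gamma(4, 8)
obs 2: x=4 → posterior Gamma(8, 9)
obs 3: x=2 → posterior Gamma(10, 10)
obs 4: x=4 → posterior Gamma(14, 11)
obs 5: x=3 → posterior Gamma(17, 12)
obs 6: x=2 → posterior Gamma(19, 13)
obs 7: x=0 → posterior Gamma(19, 14)
obs 8: x=3 → posterior Gamma(22, 15)

7/5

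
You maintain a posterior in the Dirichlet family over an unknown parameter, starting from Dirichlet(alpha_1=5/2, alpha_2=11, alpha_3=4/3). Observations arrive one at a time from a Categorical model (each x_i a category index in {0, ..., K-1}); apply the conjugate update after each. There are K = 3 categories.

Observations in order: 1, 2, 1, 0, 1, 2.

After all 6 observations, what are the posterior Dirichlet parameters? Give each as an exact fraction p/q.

alpha_1=7/2, alpha_2=14, alpha_3=10/3

obs 1: x=1 → posterior Dirichlet(5/2, 12, 4/3)
obs 2: x=2 → posterior Dirichlet(5/2, 12, 7/3)
obs 3: x=1 → posterior Dirichlet(5/2, 13, 7/3)
obs 4: x=0 → posterior Dirichlet(7/2, 13, 7/3)
obs 5: x=1 → posterior Dirichlet(7/2, 14, 7/3)
obs 6: x=2 → posterior Dirichlet(7/2, 14, 10/3)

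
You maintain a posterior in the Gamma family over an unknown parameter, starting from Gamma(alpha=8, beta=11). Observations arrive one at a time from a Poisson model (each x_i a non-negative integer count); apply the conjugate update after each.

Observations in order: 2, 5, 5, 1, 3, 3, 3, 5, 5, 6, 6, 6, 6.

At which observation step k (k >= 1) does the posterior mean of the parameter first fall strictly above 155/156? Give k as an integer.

k = 2

obs 1: x=2 → posterior Gamma(10, 12)
obs 2: x=5 → posterior Gamma(15, 13)
obs 3: x=5 → posterior Gamma(20, 14)
obs 4: x=1 → posterior Gamma(21, 15)
obs 5: x=3 → posterior Gamma(24, 16)
obs 6: x=3 → posterior Gamma(27, 17)
obs 7: x=3 → posterior Gamma(30, 18)
obs 8: x=5 → posterior Gamma(35, 19)
obs 9: x=5 → posterior Gamma(40, 20)
obs 10: x=6 → posterior Gamma(46, 21)
obs 11: x=6 → posterior Gamma(52, 22)
obs 12: x=6 → posterior Gamma(58, 23)
obs 13: x=6 → posterior Gamma(64, 24)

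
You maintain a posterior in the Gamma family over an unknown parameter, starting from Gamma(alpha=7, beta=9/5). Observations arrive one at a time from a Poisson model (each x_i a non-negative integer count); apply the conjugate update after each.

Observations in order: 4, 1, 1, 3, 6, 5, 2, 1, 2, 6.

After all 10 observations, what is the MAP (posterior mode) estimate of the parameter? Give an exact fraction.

obs 1: x=4 → posterior Gamma(11, 14/5)
obs 2: x=1 → posterior Gamma(12, 19/5)
obs 3: x=1 → posterior Gamma(13, 24/5)
obs 4: x=3 → posterior Gamma(16, 29/5)
obs 5: x=6 → posterior Gamma(22, 34/5)
obs 6: x=5 → posterior Gamma(27, 39/5)
obs 7: x=2 → posterior Gamma(29, 44/5)
obs 8: x=1 → posterior Gamma(30, 49/5)
obs 9: x=2 → posterior Gamma(32, 54/5)
obs 10: x=6 → posterior Gamma(38, 59/5)

185/59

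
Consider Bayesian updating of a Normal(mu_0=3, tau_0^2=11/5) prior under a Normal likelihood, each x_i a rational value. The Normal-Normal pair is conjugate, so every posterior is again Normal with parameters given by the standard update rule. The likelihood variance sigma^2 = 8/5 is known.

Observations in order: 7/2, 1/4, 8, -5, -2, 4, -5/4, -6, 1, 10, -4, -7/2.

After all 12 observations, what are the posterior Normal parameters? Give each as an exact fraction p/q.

obs 1: x=7/2 → posterior Normal(125/38, 88/95)
obs 2: x=1/4 → posterior Normal(87/40, 44/75)
obs 3: x=8 → posterior Normal(613/164, 88/205)
obs 4: x=-5 → posterior Normal(393/208, 22/65)
obs 5: x=-2 → posterior Normal(305/252, 88/315)
obs 6: x=4 → posterior Normal(13/8, 44/185)
obs 7: x=-5/4 → posterior Normal(213/170, 88/425)
obs 8: x=-6 → posterior Normal(27/64, 11/60)
obs 9: x=1 → posterior Normal(103/214, 88/535)
obs 10: x=10 → posterior Normal(323/236, 44/295)
obs 11: x=-4 → posterior Normal(235/258, 88/645)
obs 12: x=-7/2 → posterior Normal(79/140, 22/175)

mu_0=79/140, tau_0^2=22/175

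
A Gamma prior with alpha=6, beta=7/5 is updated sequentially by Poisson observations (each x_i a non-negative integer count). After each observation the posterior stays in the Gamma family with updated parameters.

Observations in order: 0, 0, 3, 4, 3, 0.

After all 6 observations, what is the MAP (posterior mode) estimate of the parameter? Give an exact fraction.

obs 1: x=0 → posterior Gamma(6, 12/5)
obs 2: x=0 → posterior Gamma(6, 17/5)
obs 3: x=3 → posterior Gamma(9, 22/5)
obs 4: x=4 → posterior Gamma(13, 27/5)
obs 5: x=3 → posterior Gamma(16, 32/5)
obs 6: x=0 → posterior Gamma(16, 37/5)

75/37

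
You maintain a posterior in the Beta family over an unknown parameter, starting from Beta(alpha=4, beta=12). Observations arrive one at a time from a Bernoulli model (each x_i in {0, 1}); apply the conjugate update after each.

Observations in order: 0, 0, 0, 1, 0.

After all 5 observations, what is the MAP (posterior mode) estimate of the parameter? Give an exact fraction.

obs 1: x=0 → posterior Beta(4, 13)
obs 2: x=0 → posterior Beta(4, 14)
obs 3: x=0 → posterior Beta(4, 15)
obs 4: x=1 → posterior Beta(5, 15)
obs 5: x=0 → posterior Beta(5, 16)

4/19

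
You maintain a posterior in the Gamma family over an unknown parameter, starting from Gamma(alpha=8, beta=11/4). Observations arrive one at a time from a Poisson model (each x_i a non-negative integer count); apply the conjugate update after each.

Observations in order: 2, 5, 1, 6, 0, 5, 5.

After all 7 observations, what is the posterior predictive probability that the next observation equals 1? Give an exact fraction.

105021301117880380371563196135765334948283677510697088/802525857116673306810957202573831816754829436253827243

obs 1: x=2 → posterior Gamma(10, 15/4)
obs 2: x=5 → posterior Gamma(15, 19/4)
obs 3: x=1 → posterior Gamma(16, 23/4)
obs 4: x=6 → posterior Gamma(22, 27/4)
obs 5: x=0 → posterior Gamma(22, 31/4)
obs 6: x=5 → posterior Gamma(27, 35/4)
obs 7: x=5 → posterior Gamma(32, 39/4)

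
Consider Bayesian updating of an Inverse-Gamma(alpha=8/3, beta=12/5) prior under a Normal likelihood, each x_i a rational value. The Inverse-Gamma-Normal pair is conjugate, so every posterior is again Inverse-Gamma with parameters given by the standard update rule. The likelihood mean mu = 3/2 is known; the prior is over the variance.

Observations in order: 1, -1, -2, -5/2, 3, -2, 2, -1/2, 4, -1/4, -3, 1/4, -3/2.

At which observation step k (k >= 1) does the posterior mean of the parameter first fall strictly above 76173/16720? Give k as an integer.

k = 4

obs 1: x=1 → posterior Inverse-Gamma(19/6, 101/40)
obs 2: x=-1 → posterior Inverse-Gamma(11/3, 113/20)
obs 3: x=-2 → posterior Inverse-Gamma(25/6, 471/40)
obs 4: x=-5/2 → posterior Inverse-Gamma(14/3, 791/40)
obs 5: x=3 → posterior Inverse-Gamma(31/6, 209/10)
obs 6: x=-2 → posterior Inverse-Gamma(17/3, 1081/40)
obs 7: x=2 → posterior Inverse-Gamma(37/6, 543/20)
obs 8: x=-1/2 → posterior Inverse-Gamma(20/3, 583/20)
obs 9: x=4 → posterior Inverse-Gamma(43/6, 1291/40)
obs 10: x=-1/4 → posterior Inverse-Gamma(23/3, 5409/160)
obs 11: x=-3 → posterior Inverse-Gamma(49/6, 7029/160)
obs 12: x=1/4 → posterior Inverse-Gamma(26/3, 3577/80)
obs 13: x=-3/2 → posterior Inverse-Gamma(55/6, 3937/80)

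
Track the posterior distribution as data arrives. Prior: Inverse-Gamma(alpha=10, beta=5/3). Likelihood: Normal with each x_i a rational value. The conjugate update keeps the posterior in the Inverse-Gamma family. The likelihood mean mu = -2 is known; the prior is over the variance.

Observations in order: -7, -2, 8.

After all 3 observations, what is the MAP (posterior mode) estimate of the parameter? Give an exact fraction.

77/15

obs 1: x=-7 → posterior Inverse-Gamma(21/2, 85/6)
obs 2: x=-2 → posterior Inverse-Gamma(11, 85/6)
obs 3: x=8 → posterior Inverse-Gamma(23/2, 385/6)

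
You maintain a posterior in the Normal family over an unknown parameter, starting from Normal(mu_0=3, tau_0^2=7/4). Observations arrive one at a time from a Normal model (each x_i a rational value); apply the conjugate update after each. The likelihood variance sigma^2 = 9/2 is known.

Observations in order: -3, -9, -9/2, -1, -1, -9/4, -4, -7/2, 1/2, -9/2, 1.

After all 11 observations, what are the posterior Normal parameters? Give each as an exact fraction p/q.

mu_0=-659/380, tau_0^2=63/190

obs 1: x=-3 → posterior Normal(33/25, 63/50)
obs 2: x=-9 → posterior Normal(-15/16, 63/64)
obs 3: x=-9/2 → posterior Normal(-41/26, 21/26)
obs 4: x=-1 → posterior Normal(-137/92, 63/92)
obs 5: x=-1 → posterior Normal(-151/106, 63/106)
obs 6: x=-9/4 → posterior Normal(-73/48, 21/40)
obs 7: x=-4 → posterior Normal(-477/268, 63/134)
obs 8: x=-7/2 → posterior Normal(-575/296, 63/148)
obs 9: x=1/2 → posterior Normal(-187/108, 7/18)
obs 10: x=-9/2 → posterior Normal(-687/352, 63/176)
obs 11: x=1 → posterior Normal(-659/380, 63/190)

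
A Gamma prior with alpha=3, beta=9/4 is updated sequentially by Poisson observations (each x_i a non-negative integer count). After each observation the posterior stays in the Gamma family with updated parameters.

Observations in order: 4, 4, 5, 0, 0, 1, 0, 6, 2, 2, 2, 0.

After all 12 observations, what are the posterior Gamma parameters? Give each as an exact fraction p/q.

alpha=29, beta=57/4

obs 1: x=4 → posterior Gamma(7, 13/4)
obs 2: x=4 → posterior Gamma(11, 17/4)
obs 3: x=5 → posterior Gamma(16, 21/4)
obs 4: x=0 → posterior Gamma(16, 25/4)
obs 5: x=0 → posterior Gamma(16, 29/4)
obs 6: x=1 → posterior Gamma(17, 33/4)
obs 7: x=0 → posterior Gamma(17, 37/4)
obs 8: x=6 → posterior Gamma(23, 41/4)
obs 9: x=2 → posterior Gamma(25, 45/4)
obs 10: x=2 → posterior Gamma(27, 49/4)
obs 11: x=2 → posterior Gamma(29, 53/4)
obs 12: x=0 → posterior Gamma(29, 57/4)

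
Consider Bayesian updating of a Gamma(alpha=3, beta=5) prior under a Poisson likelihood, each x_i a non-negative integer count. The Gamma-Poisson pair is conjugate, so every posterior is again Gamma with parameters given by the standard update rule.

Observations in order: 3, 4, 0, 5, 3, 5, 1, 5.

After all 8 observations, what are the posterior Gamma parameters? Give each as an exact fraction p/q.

alpha=29, beta=13

obs 1: x=3 → posterior Gamma(6, 6)
obs 2: x=4 → posterior Gamma(10, 7)
obs 3: x=0 → posterior Gamma(10, 8)
obs 4: x=5 → posterior Gamma(15, 9)
obs 5: x=3 → posterior Gamma(18, 10)
obs 6: x=5 → posterior Gamma(23, 11)
obs 7: x=1 → posterior Gamma(24, 12)
obs 8: x=5 → posterior Gamma(29, 13)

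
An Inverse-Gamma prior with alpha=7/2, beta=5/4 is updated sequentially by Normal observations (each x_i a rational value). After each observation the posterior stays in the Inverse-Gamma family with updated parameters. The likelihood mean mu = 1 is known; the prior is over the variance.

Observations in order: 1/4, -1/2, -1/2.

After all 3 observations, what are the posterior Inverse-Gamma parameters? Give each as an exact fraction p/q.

alpha=5, beta=121/32

obs 1: x=1/4 → posterior Inverse-Gamma(4, 49/32)
obs 2: x=-1/2 → posterior Inverse-Gamma(9/2, 85/32)
obs 3: x=-1/2 → posterior Inverse-Gamma(5, 121/32)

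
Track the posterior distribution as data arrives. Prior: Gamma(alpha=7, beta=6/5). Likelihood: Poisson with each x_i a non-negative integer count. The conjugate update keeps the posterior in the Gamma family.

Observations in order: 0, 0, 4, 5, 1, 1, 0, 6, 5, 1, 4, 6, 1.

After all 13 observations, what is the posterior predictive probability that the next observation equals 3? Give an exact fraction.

obs 1: x=0 → posterior Gamma(7, 11/5)
obs 2: x=0 → posterior Gamma(7, 16/5)
obs 3: x=4 → posterior Gamma(11, 21/5)
obs 4: x=5 → posterior Gamma(16, 26/5)
obs 5: x=1 → posterior Gamma(17, 31/5)
obs 6: x=1 → posterior Gamma(18, 36/5)
obs 7: x=0 → posterior Gamma(18, 41/5)
obs 8: x=6 → posterior Gamma(24, 46/5)
obs 9: x=5 → posterior Gamma(29, 51/5)
obs 10: x=1 → posterior Gamma(30, 56/5)
obs 11: x=4 → posterior Gamma(34, 61/5)
obs 12: x=6 → posterior Gamma(40, 66/5)
obs 13: x=1 → posterior Gamma(41, 71/5)

12298514650098902746776926632040441294112111117173942724710519729113807344056126375/56989921709127092721166937801371398672406980936783348998554038492582795208007090176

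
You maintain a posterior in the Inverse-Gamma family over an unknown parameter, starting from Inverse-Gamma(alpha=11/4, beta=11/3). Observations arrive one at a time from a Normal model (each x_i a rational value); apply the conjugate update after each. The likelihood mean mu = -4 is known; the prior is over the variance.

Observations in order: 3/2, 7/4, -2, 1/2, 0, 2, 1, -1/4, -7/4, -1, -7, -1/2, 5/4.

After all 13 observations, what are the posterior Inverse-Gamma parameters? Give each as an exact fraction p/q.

alpha=37/4, beta=1493/12

obs 1: x=3/2 → posterior Inverse-Gamma(13/4, 451/24)
obs 2: x=7/4 → posterior Inverse-Gamma(15/4, 3391/96)
obs 3: x=-2 → posterior Inverse-Gamma(17/4, 3583/96)
obs 4: x=1/2 → posterior Inverse-Gamma(19/4, 4555/96)
obs 5: x=0 → posterior Inverse-Gamma(21/4, 5323/96)
obs 6: x=2 → posterior Inverse-Gamma(23/4, 7051/96)
obs 7: x=1 → posterior Inverse-Gamma(25/4, 8251/96)
obs 8: x=-1/4 → posterior Inverse-Gamma(27/4, 4463/48)
obs 9: x=-7/4 → posterior Inverse-Gamma(29/4, 9169/96)
obs 10: x=-1 → posterior Inverse-Gamma(31/4, 9601/96)
obs 11: x=-7 → posterior Inverse-Gamma(33/4, 10033/96)
obs 12: x=-1/2 → posterior Inverse-Gamma(35/4, 10621/96)
obs 13: x=5/4 → posterior Inverse-Gamma(37/4, 1493/12)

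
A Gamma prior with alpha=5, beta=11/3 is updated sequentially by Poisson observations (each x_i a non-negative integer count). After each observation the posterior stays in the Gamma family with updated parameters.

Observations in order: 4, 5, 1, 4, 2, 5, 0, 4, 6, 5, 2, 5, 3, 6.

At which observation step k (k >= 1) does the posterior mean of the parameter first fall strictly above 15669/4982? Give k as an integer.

obs 1: x=4 → posterior Gamma(9, 14/3)
obs 2: x=5 → posterior Gamma(14, 17/3)
obs 3: x=1 → posterior Gamma(15, 20/3)
obs 4: x=4 → posterior Gamma(19, 23/3)
obs 5: x=2 → posterior Gamma(21, 26/3)
obs 6: x=5 → posterior Gamma(26, 29/3)
obs 7: x=0 → posterior Gamma(26, 32/3)
obs 8: x=4 → posterior Gamma(30, 35/3)
obs 9: x=6 → posterior Gamma(36, 38/3)
obs 10: x=5 → posterior Gamma(41, 41/3)
obs 11: x=2 → posterior Gamma(43, 44/3)
obs 12: x=5 → posterior Gamma(48, 47/3)
obs 13: x=3 → posterior Gamma(51, 50/3)
obs 14: x=6 → posterior Gamma(57, 53/3)

k = 14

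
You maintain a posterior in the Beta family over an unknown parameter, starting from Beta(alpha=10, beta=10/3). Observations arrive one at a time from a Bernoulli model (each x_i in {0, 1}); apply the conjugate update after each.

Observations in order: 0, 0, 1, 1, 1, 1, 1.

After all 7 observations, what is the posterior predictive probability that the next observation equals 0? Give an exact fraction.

16/61

obs 1: x=0 → posterior Beta(10, 13/3)
obs 2: x=0 → posterior Beta(10, 16/3)
obs 3: x=1 → posterior Beta(11, 16/3)
obs 4: x=1 → posterior Beta(12, 16/3)
obs 5: x=1 → posterior Beta(13, 16/3)
obs 6: x=1 → posterior Beta(14, 16/3)
obs 7: x=1 → posterior Beta(15, 16/3)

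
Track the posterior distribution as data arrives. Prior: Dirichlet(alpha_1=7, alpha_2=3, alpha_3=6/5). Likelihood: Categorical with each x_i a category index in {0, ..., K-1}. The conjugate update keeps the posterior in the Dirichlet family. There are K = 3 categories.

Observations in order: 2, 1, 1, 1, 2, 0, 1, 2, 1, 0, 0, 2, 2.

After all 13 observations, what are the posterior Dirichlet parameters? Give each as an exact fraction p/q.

obs 1: x=2 → posterior Dirichlet(7, 3, 11/5)
obs 2: x=1 → posterior Dirichlet(7, 4, 11/5)
obs 3: x=1 → posterior Dirichlet(7, 5, 11/5)
obs 4: x=1 → posterior Dirichlet(7, 6, 11/5)
obs 5: x=2 → posterior Dirichlet(7, 6, 16/5)
obs 6: x=0 → posterior Dirichlet(8, 6, 16/5)
obs 7: x=1 → posterior Dirichlet(8, 7, 16/5)
obs 8: x=2 → posterior Dirichlet(8, 7, 21/5)
obs 9: x=1 → posterior Dirichlet(8, 8, 21/5)
obs 10: x=0 → posterior Dirichlet(9, 8, 21/5)
obs 11: x=0 → posterior Dirichlet(10, 8, 21/5)
obs 12: x=2 → posterior Dirichlet(10, 8, 26/5)
obs 13: x=2 → posterior Dirichlet(10, 8, 31/5)

alpha_1=10, alpha_2=8, alpha_3=31/5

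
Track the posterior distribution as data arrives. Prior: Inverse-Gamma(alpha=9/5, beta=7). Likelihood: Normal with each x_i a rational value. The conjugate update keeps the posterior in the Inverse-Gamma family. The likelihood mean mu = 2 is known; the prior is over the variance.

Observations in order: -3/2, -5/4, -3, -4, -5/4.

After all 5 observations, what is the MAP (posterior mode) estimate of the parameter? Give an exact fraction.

obs 1: x=-3/2 → posterior Inverse-Gamma(23/10, 105/8)
obs 2: x=-5/4 → posterior Inverse-Gamma(14/5, 589/32)
obs 3: x=-3 → posterior Inverse-Gamma(33/10, 989/32)
obs 4: x=-4 → posterior Inverse-Gamma(19/5, 1565/32)
obs 5: x=-5/4 → posterior Inverse-Gamma(43/10, 867/16)

4335/424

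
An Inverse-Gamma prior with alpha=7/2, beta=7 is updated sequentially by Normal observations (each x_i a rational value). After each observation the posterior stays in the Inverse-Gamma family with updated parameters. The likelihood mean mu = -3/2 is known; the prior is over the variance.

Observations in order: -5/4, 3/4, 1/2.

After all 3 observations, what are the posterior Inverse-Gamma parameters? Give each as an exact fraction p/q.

obs 1: x=-5/4 → posterior Inverse-Gamma(4, 225/32)
obs 2: x=3/4 → posterior Inverse-Gamma(9/2, 153/16)
obs 3: x=1/2 → posterior Inverse-Gamma(5, 185/16)

alpha=5, beta=185/16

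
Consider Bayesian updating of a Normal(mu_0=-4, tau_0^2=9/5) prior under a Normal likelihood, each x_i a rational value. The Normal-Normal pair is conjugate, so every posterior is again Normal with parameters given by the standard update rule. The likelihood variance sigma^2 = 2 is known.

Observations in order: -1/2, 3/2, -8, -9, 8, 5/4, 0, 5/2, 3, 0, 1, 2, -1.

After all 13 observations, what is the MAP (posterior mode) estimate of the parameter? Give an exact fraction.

-133/508

obs 1: x=-1/2 → posterior Normal(-89/38, 18/19)
obs 2: x=3/2 → posterior Normal(-31/28, 9/14)
obs 3: x=-8 → posterior Normal(-103/37, 18/37)
obs 4: x=-9 → posterior Normal(-4, 9/23)
obs 5: x=8 → posterior Normal(-112/55, 18/55)
obs 6: x=5/4 → posterior Normal(-403/256, 9/32)
obs 7: x=0 → posterior Normal(-403/292, 18/73)
obs 8: x=5/2 → posterior Normal(-313/328, 9/41)
obs 9: x=3 → posterior Normal(-205/364, 18/91)
obs 10: x=0 → posterior Normal(-41/80, 9/50)
obs 11: x=1 → posterior Normal(-169/436, 18/109)
obs 12: x=2 → posterior Normal(-97/472, 9/59)
obs 13: x=-1 → posterior Normal(-133/508, 18/127)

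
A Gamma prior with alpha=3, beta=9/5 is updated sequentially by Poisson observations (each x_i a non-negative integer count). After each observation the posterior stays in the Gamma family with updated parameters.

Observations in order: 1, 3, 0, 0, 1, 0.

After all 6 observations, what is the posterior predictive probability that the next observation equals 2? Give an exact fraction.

1204202083608225/6799340234604544

obs 1: x=1 → posterior Gamma(4, 14/5)
obs 2: x=3 → posterior Gamma(7, 19/5)
obs 3: x=0 → posterior Gamma(7, 24/5)
obs 4: x=0 → posterior Gamma(7, 29/5)
obs 5: x=1 → posterior Gamma(8, 34/5)
obs 6: x=0 → posterior Gamma(8, 39/5)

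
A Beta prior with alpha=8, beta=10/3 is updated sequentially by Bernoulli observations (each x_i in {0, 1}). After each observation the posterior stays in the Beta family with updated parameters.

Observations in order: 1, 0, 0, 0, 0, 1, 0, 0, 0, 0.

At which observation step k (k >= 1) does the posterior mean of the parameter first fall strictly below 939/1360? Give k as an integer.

obs 1: x=1 → posterior Beta(9, 10/3)
obs 2: x=0 → posterior Beta(9, 13/3)
obs 3: x=0 → posterior Beta(9, 16/3)
obs 4: x=0 → posterior Beta(9, 19/3)
obs 5: x=0 → posterior Beta(9, 22/3)
obs 6: x=1 → posterior Beta(10, 22/3)
obs 7: x=0 → posterior Beta(10, 25/3)
obs 8: x=0 → posterior Beta(10, 28/3)
obs 9: x=0 → posterior Beta(10, 31/3)
obs 10: x=0 → posterior Beta(10, 34/3)

k = 2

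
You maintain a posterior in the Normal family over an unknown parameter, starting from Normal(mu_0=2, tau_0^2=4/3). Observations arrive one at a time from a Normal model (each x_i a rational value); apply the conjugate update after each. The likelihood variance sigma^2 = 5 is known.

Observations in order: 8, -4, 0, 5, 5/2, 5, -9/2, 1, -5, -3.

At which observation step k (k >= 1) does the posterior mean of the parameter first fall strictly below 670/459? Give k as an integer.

k = 9

obs 1: x=8 → posterior Normal(62/19, 20/19)
obs 2: x=-4 → posterior Normal(2, 20/23)
obs 3: x=0 → posterior Normal(46/27, 20/27)
obs 4: x=5 → posterior Normal(66/31, 20/31)
obs 5: x=5/2 → posterior Normal(76/35, 4/7)
obs 6: x=5 → posterior Normal(32/13, 20/39)
obs 7: x=-9/2 → posterior Normal(78/43, 20/43)
obs 8: x=1 → posterior Normal(82/47, 20/47)
obs 9: x=-5 → posterior Normal(62/51, 20/51)
obs 10: x=-3 → posterior Normal(10/11, 4/11)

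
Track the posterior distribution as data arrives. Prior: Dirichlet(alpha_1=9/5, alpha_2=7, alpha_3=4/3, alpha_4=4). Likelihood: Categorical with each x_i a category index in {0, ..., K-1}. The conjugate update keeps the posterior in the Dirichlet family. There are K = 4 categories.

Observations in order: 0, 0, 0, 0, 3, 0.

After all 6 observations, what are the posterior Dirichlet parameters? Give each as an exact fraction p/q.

alpha_1=34/5, alpha_2=7, alpha_3=4/3, alpha_4=5

obs 1: x=0 → posterior Dirichlet(14/5, 7, 4/3, 4)
obs 2: x=0 → posterior Dirichlet(19/5, 7, 4/3, 4)
obs 3: x=0 → posterior Dirichlet(24/5, 7, 4/3, 4)
obs 4: x=0 → posterior Dirichlet(29/5, 7, 4/3, 4)
obs 5: x=3 → posterior Dirichlet(29/5, 7, 4/3, 5)
obs 6: x=0 → posterior Dirichlet(34/5, 7, 4/3, 5)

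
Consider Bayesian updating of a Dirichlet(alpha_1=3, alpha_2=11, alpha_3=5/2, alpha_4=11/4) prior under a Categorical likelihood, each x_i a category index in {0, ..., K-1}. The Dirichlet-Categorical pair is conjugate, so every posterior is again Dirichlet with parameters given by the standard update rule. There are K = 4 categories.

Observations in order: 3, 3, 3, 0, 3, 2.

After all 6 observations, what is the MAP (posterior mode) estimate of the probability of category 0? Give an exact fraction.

12/85

obs 1: x=3 → posterior Dirichlet(3, 11, 5/2, 15/4)
obs 2: x=3 → posterior Dirichlet(3, 11, 5/2, 19/4)
obs 3: x=3 → posterior Dirichlet(3, 11, 5/2, 23/4)
obs 4: x=0 → posterior Dirichlet(4, 11, 5/2, 23/4)
obs 5: x=3 → posterior Dirichlet(4, 11, 5/2, 27/4)
obs 6: x=2 → posterior Dirichlet(4, 11, 7/2, 27/4)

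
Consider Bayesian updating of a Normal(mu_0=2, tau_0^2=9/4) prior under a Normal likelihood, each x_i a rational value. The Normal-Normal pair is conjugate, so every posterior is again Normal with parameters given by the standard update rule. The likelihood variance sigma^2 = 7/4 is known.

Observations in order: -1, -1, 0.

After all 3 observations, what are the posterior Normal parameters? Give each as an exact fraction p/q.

obs 1: x=-1 → posterior Normal(5/16, 63/64)
obs 2: x=-1 → posterior Normal(-4/25, 63/100)
obs 3: x=0 → posterior Normal(-2/17, 63/136)

mu_0=-2/17, tau_0^2=63/136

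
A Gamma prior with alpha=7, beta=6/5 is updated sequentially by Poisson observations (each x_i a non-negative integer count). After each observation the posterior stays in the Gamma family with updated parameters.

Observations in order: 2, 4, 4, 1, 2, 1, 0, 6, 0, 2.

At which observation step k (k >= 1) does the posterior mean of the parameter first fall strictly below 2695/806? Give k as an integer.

k = 5

obs 1: x=2 → posterior Gamma(9, 11/5)
obs 2: x=4 → posterior Gamma(13, 16/5)
obs 3: x=4 → posterior Gamma(17, 21/5)
obs 4: x=1 → posterior Gamma(18, 26/5)
obs 5: x=2 → posterior Gamma(20, 31/5)
obs 6: x=1 → posterior Gamma(21, 36/5)
obs 7: x=0 → posterior Gamma(21, 41/5)
obs 8: x=6 → posterior Gamma(27, 46/5)
obs 9: x=0 → posterior Gamma(27, 51/5)
obs 10: x=2 → posterior Gamma(29, 56/5)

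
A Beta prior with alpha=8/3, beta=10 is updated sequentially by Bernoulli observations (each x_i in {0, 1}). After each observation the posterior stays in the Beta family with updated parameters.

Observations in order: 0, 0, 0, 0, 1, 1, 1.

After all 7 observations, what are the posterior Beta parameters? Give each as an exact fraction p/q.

alpha=17/3, beta=14

obs 1: x=0 → posterior Beta(8/3, 11)
obs 2: x=0 → posterior Beta(8/3, 12)
obs 3: x=0 → posterior Beta(8/3, 13)
obs 4: x=0 → posterior Beta(8/3, 14)
obs 5: x=1 → posterior Beta(11/3, 14)
obs 6: x=1 → posterior Beta(14/3, 14)
obs 7: x=1 → posterior Beta(17/3, 14)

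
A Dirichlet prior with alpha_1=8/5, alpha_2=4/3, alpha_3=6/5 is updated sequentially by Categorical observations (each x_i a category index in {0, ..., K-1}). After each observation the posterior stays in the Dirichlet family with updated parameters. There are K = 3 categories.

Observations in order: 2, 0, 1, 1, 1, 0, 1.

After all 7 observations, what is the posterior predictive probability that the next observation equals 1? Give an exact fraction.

obs 1: x=2 → posterior Dirichlet(8/5, 4/3, 11/5)
obs 2: x=0 → posterior Dirichlet(13/5, 4/3, 11/5)
obs 3: x=1 → posterior Dirichlet(13/5, 7/3, 11/5)
obs 4: x=1 → posterior Dirichlet(13/5, 10/3, 11/5)
obs 5: x=1 → posterior Dirichlet(13/5, 13/3, 11/5)
obs 6: x=0 → posterior Dirichlet(18/5, 13/3, 11/5)
obs 7: x=1 → posterior Dirichlet(18/5, 16/3, 11/5)

80/167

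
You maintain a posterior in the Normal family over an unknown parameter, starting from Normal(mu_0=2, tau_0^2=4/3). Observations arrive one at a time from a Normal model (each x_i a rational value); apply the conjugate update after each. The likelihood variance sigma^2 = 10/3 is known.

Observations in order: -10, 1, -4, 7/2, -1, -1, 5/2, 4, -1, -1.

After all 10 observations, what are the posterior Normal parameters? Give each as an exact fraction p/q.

mu_0=-4/25, tau_0^2=4/15

obs 1: x=-10 → posterior Normal(-10/7, 20/21)
obs 2: x=1 → posterior Normal(-8/9, 20/27)
obs 3: x=-4 → posterior Normal(-16/11, 20/33)
obs 4: x=7/2 → posterior Normal(-9/13, 20/39)
obs 5: x=-1 → posterior Normal(-11/15, 4/9)
obs 6: x=-1 → posterior Normal(-13/17, 20/51)
obs 7: x=5/2 → posterior Normal(-8/19, 20/57)
obs 8: x=4 → posterior Normal(0, 20/63)
obs 9: x=-1 → posterior Normal(-2/23, 20/69)
obs 10: x=-1 → posterior Normal(-4/25, 4/15)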